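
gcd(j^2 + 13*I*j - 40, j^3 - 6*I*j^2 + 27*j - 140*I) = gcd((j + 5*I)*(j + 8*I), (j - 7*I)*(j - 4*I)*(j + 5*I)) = j + 5*I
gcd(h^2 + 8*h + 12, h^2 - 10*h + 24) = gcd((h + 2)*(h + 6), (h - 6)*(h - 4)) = 1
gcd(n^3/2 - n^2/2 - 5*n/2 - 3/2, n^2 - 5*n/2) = 1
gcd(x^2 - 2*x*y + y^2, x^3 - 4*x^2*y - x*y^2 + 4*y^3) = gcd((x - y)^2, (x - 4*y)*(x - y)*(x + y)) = x - y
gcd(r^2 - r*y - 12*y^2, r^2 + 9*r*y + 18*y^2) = r + 3*y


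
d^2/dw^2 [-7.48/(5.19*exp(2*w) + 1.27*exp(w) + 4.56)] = (-7.48*(10.38*exp(w) + 1.27)*(20.76*exp(w) + 2.54)*exp(w) + (155.2848*exp(w) + 9.4996)*(5.19*exp(2*w) + 1.27*exp(w) + 4.56))*exp(w)/(5.19*exp(2*w) + 1.27*exp(w) + 4.56)^3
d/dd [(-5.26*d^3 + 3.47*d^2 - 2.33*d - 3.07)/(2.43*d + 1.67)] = (-25.5636*d^3 - 17.9205*d^2 + 11.5898*d + 3.569)/(5.9049*d^2 + 8.1162*d + 2.7889)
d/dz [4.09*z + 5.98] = 4.09000000000000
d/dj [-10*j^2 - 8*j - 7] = -20*j - 8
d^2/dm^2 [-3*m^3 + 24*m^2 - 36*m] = 48 - 18*m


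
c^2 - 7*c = c*(c - 7)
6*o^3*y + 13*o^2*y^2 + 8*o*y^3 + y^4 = y*(o + y)^2*(6*o + y)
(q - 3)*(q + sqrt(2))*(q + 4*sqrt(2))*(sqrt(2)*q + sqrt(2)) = sqrt(2)*q^4 - 2*sqrt(2)*q^3 + 10*q^3 - 20*q^2 + 5*sqrt(2)*q^2 - 30*q - 16*sqrt(2)*q - 24*sqrt(2)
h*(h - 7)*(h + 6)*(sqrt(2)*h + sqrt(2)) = sqrt(2)*h^4 - 43*sqrt(2)*h^2 - 42*sqrt(2)*h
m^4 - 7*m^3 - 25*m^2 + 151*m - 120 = (m - 8)*(m - 3)*(m - 1)*(m + 5)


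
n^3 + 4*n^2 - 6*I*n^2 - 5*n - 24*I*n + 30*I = (n - 1)*(n + 5)*(n - 6*I)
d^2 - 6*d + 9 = (d - 3)^2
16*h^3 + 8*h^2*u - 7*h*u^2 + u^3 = (-4*h + u)^2*(h + u)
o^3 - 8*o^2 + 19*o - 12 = (o - 4)*(o - 3)*(o - 1)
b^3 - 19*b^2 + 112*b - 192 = (b - 8)^2*(b - 3)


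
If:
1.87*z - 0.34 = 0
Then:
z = 0.18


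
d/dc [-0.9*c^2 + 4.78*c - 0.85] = 4.78 - 1.8*c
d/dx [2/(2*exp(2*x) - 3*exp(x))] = 2*(3 - 4*exp(x))*exp(-x)/(2*exp(x) - 3)^2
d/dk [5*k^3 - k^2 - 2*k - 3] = 15*k^2 - 2*k - 2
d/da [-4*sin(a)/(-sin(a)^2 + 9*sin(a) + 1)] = 4*(cos(a)^2 - 2)*cos(a)/(9*sin(a) + cos(a)^2)^2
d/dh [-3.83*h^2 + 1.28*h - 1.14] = 1.28 - 7.66*h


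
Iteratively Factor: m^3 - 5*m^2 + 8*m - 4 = (m - 2)*(m^2 - 3*m + 2) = (m - 2)*(m - 1)*(m - 2)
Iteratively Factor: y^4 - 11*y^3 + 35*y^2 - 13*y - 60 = (y - 5)*(y^3 - 6*y^2 + 5*y + 12) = (y - 5)*(y + 1)*(y^2 - 7*y + 12) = (y - 5)*(y - 4)*(y + 1)*(y - 3)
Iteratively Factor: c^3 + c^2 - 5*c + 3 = (c - 1)*(c^2 + 2*c - 3) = (c - 1)^2*(c + 3)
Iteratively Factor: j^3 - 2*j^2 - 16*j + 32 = (j + 4)*(j^2 - 6*j + 8) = (j - 2)*(j + 4)*(j - 4)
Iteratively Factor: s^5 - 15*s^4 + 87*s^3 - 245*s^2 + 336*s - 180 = (s - 2)*(s^4 - 13*s^3 + 61*s^2 - 123*s + 90) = (s - 3)*(s - 2)*(s^3 - 10*s^2 + 31*s - 30) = (s - 3)^2*(s - 2)*(s^2 - 7*s + 10) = (s - 3)^2*(s - 2)^2*(s - 5)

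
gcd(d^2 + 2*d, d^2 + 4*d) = d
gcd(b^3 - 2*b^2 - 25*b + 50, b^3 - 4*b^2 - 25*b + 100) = b^2 - 25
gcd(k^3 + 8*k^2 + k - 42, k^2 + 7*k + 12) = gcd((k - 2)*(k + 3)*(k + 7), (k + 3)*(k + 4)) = k + 3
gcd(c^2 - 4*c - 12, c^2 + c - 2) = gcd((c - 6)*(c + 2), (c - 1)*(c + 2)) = c + 2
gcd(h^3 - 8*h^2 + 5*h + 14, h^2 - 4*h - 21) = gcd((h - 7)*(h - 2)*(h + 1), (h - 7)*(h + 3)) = h - 7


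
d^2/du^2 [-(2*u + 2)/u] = -4/u^3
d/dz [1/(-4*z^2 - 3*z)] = (8*z + 3)/(z^2*(4*z + 3)^2)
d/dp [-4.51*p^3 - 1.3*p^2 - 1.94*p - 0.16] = -13.53*p^2 - 2.6*p - 1.94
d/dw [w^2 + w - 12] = 2*w + 1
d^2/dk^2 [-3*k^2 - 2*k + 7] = -6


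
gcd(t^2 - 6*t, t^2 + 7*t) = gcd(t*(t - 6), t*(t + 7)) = t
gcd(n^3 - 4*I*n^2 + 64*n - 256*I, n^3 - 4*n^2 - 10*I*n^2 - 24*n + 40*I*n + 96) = n - 4*I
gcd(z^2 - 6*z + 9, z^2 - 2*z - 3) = z - 3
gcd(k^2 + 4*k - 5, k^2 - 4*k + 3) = k - 1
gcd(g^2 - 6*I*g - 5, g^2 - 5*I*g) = g - 5*I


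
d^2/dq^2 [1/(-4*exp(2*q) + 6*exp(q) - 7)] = 2*(-4*(4*exp(q) - 3)^2*exp(q) + (8*exp(q) - 3)*(4*exp(2*q) - 6*exp(q) + 7))*exp(q)/(4*exp(2*q) - 6*exp(q) + 7)^3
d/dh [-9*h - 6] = -9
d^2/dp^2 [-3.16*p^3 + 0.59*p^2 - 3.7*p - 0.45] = 1.18 - 18.96*p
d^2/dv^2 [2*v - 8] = 0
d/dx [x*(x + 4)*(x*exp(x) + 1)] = x^3*exp(x) + 7*x^2*exp(x) + 8*x*exp(x) + 2*x + 4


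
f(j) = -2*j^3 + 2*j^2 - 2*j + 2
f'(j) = -6*j^2 + 4*j - 2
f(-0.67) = 4.84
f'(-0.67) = -7.37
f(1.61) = -4.38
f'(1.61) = -11.11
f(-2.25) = 39.41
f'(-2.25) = -41.38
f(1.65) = -4.84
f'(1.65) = -11.74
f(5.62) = -301.08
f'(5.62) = -169.03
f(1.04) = -0.17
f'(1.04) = -4.33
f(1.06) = -0.25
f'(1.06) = -4.50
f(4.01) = -102.82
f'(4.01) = -82.44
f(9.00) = -1312.00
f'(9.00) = -452.00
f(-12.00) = 3770.00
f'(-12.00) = -914.00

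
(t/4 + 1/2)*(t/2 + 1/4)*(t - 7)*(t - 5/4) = t^4/8 - 23*t^3/32 - 87*t^2/64 + 109*t/64 + 35/32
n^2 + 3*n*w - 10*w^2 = (n - 2*w)*(n + 5*w)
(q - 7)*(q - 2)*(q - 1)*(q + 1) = q^4 - 9*q^3 + 13*q^2 + 9*q - 14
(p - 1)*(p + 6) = p^2 + 5*p - 6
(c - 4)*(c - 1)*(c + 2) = c^3 - 3*c^2 - 6*c + 8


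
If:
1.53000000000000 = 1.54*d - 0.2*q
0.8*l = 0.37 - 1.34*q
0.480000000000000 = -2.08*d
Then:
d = -0.23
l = 16.25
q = -9.43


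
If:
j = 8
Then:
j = 8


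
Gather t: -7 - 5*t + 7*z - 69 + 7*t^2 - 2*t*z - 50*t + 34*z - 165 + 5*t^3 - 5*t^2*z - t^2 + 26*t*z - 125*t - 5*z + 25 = 5*t^3 + t^2*(6 - 5*z) + t*(24*z - 180) + 36*z - 216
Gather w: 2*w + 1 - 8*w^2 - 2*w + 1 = 2 - 8*w^2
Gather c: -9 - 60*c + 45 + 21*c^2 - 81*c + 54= 21*c^2 - 141*c + 90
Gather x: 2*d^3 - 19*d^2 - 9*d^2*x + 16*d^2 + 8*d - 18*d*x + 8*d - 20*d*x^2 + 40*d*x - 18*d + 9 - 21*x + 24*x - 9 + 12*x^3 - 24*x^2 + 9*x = 2*d^3 - 3*d^2 - 2*d + 12*x^3 + x^2*(-20*d - 24) + x*(-9*d^2 + 22*d + 12)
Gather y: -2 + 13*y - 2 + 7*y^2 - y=7*y^2 + 12*y - 4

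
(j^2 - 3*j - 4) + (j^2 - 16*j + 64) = 2*j^2 - 19*j + 60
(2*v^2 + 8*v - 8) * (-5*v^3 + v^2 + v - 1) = -10*v^5 - 38*v^4 + 50*v^3 - 2*v^2 - 16*v + 8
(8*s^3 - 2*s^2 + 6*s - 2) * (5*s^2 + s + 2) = 40*s^5 - 2*s^4 + 44*s^3 - 8*s^2 + 10*s - 4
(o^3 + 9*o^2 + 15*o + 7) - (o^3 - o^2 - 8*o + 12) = 10*o^2 + 23*o - 5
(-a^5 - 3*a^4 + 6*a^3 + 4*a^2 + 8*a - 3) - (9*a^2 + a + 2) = -a^5 - 3*a^4 + 6*a^3 - 5*a^2 + 7*a - 5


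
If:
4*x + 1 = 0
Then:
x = -1/4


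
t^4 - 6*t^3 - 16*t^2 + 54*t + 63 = (t - 7)*(t - 3)*(t + 1)*(t + 3)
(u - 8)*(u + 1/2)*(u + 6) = u^3 - 3*u^2/2 - 49*u - 24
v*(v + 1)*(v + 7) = v^3 + 8*v^2 + 7*v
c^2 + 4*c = c*(c + 4)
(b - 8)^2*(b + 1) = b^3 - 15*b^2 + 48*b + 64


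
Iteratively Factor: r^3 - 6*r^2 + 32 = (r - 4)*(r^2 - 2*r - 8) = (r - 4)*(r + 2)*(r - 4)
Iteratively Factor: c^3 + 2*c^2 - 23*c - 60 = (c + 4)*(c^2 - 2*c - 15) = (c + 3)*(c + 4)*(c - 5)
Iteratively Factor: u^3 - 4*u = (u - 2)*(u^2 + 2*u) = u*(u - 2)*(u + 2)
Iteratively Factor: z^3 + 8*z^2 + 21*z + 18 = (z + 3)*(z^2 + 5*z + 6) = (z + 2)*(z + 3)*(z + 3)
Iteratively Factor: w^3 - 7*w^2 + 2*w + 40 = (w - 4)*(w^2 - 3*w - 10) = (w - 5)*(w - 4)*(w + 2)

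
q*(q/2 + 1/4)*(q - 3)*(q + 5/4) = q^4/2 - 5*q^3/8 - 37*q^2/16 - 15*q/16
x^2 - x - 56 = (x - 8)*(x + 7)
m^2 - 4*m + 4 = (m - 2)^2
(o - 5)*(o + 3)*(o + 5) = o^3 + 3*o^2 - 25*o - 75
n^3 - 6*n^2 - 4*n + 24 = (n - 6)*(n - 2)*(n + 2)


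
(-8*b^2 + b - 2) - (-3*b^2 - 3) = -5*b^2 + b + 1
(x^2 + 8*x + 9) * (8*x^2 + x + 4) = 8*x^4 + 65*x^3 + 84*x^2 + 41*x + 36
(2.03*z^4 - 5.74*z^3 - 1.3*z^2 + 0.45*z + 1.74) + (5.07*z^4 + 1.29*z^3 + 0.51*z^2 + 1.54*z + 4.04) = 7.1*z^4 - 4.45*z^3 - 0.79*z^2 + 1.99*z + 5.78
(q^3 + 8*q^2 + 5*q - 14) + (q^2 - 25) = q^3 + 9*q^2 + 5*q - 39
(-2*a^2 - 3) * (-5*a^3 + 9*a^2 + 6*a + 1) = 10*a^5 - 18*a^4 + 3*a^3 - 29*a^2 - 18*a - 3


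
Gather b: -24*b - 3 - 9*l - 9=-24*b - 9*l - 12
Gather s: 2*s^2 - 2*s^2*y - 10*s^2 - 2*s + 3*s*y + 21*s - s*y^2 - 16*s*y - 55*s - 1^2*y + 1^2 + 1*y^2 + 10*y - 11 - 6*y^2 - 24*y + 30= s^2*(-2*y - 8) + s*(-y^2 - 13*y - 36) - 5*y^2 - 15*y + 20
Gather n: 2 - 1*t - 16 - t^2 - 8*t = -t^2 - 9*t - 14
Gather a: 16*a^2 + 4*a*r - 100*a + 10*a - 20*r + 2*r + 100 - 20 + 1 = 16*a^2 + a*(4*r - 90) - 18*r + 81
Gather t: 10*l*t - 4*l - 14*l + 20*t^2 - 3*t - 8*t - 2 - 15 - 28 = -18*l + 20*t^2 + t*(10*l - 11) - 45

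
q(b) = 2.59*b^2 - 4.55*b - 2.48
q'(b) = 5.18*b - 4.55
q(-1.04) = 5.05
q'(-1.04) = -9.94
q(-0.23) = -1.30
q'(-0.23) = -5.74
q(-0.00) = -2.48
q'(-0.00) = -4.55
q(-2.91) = 32.69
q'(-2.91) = -19.62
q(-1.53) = 10.54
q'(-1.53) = -12.48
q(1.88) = -1.88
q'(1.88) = 5.19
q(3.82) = 17.93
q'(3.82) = 15.24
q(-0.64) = 1.49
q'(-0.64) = -7.87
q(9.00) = 166.36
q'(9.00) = 42.07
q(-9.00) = 248.26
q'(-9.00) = -51.17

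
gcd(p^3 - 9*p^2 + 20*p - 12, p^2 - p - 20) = 1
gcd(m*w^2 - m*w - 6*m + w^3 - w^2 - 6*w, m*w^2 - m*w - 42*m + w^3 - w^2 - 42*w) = m + w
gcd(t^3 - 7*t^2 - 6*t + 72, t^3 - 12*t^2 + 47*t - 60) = t - 4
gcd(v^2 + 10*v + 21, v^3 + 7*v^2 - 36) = v + 3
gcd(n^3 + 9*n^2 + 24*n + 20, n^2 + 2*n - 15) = n + 5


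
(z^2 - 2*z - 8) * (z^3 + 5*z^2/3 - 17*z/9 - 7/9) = z^5 - z^4/3 - 119*z^3/9 - 31*z^2/3 + 50*z/3 + 56/9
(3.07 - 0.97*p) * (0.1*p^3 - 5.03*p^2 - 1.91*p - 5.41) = -0.097*p^4 + 5.1861*p^3 - 13.5894*p^2 - 0.616*p - 16.6087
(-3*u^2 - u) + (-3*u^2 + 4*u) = -6*u^2 + 3*u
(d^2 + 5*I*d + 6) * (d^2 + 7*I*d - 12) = d^4 + 12*I*d^3 - 41*d^2 - 18*I*d - 72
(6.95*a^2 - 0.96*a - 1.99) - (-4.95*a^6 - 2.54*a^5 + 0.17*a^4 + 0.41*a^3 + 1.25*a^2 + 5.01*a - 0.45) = 4.95*a^6 + 2.54*a^5 - 0.17*a^4 - 0.41*a^3 + 5.7*a^2 - 5.97*a - 1.54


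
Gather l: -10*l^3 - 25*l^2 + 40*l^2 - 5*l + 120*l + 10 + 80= -10*l^3 + 15*l^2 + 115*l + 90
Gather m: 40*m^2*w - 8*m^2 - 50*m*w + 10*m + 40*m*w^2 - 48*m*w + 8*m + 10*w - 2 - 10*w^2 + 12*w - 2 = m^2*(40*w - 8) + m*(40*w^2 - 98*w + 18) - 10*w^2 + 22*w - 4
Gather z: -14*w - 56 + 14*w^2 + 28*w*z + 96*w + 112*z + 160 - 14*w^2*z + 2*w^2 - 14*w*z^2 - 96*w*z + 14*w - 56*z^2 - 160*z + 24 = 16*w^2 + 96*w + z^2*(-14*w - 56) + z*(-14*w^2 - 68*w - 48) + 128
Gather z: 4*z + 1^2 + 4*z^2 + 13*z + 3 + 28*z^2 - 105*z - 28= 32*z^2 - 88*z - 24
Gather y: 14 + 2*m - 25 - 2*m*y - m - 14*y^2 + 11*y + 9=m - 14*y^2 + y*(11 - 2*m) - 2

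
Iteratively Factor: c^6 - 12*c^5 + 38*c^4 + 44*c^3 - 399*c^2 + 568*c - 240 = (c - 1)*(c^5 - 11*c^4 + 27*c^3 + 71*c^2 - 328*c + 240) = (c - 4)*(c - 1)*(c^4 - 7*c^3 - c^2 + 67*c - 60) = (c - 4)*(c - 1)^2*(c^3 - 6*c^2 - 7*c + 60) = (c - 4)^2*(c - 1)^2*(c^2 - 2*c - 15) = (c - 4)^2*(c - 1)^2*(c + 3)*(c - 5)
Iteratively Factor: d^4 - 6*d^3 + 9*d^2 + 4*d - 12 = (d - 2)*(d^3 - 4*d^2 + d + 6) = (d - 3)*(d - 2)*(d^2 - d - 2) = (d - 3)*(d - 2)^2*(d + 1)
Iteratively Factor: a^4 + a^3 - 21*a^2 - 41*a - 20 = (a + 1)*(a^3 - 21*a - 20) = (a + 1)*(a + 4)*(a^2 - 4*a - 5) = (a + 1)^2*(a + 4)*(a - 5)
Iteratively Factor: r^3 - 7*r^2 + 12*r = (r - 4)*(r^2 - 3*r) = r*(r - 4)*(r - 3)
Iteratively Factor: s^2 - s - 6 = (s - 3)*(s + 2)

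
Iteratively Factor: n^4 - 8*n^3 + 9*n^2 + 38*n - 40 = (n + 2)*(n^3 - 10*n^2 + 29*n - 20) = (n - 4)*(n + 2)*(n^2 - 6*n + 5) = (n - 4)*(n - 1)*(n + 2)*(n - 5)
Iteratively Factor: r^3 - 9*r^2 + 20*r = (r)*(r^2 - 9*r + 20) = r*(r - 5)*(r - 4)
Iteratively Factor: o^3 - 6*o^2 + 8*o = (o - 4)*(o^2 - 2*o) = o*(o - 4)*(o - 2)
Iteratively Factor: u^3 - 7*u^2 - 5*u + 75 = (u - 5)*(u^2 - 2*u - 15) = (u - 5)^2*(u + 3)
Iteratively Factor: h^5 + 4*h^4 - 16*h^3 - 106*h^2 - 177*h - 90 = (h + 1)*(h^4 + 3*h^3 - 19*h^2 - 87*h - 90) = (h - 5)*(h + 1)*(h^3 + 8*h^2 + 21*h + 18) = (h - 5)*(h + 1)*(h + 3)*(h^2 + 5*h + 6) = (h - 5)*(h + 1)*(h + 3)^2*(h + 2)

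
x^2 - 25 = (x - 5)*(x + 5)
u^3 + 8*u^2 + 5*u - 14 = (u - 1)*(u + 2)*(u + 7)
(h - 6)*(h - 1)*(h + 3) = h^3 - 4*h^2 - 15*h + 18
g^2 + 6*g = g*(g + 6)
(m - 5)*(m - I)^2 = m^3 - 5*m^2 - 2*I*m^2 - m + 10*I*m + 5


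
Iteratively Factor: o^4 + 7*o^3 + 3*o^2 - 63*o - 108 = (o + 3)*(o^3 + 4*o^2 - 9*o - 36) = (o + 3)^2*(o^2 + o - 12) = (o - 3)*(o + 3)^2*(o + 4)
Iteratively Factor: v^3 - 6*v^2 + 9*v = (v)*(v^2 - 6*v + 9) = v*(v - 3)*(v - 3)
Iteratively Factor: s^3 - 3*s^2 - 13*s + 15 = (s - 1)*(s^2 - 2*s - 15) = (s - 1)*(s + 3)*(s - 5)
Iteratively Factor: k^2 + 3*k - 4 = (k + 4)*(k - 1)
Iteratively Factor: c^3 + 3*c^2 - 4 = (c + 2)*(c^2 + c - 2) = (c - 1)*(c + 2)*(c + 2)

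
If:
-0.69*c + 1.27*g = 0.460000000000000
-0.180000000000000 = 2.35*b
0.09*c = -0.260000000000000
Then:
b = -0.08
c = -2.89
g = -1.21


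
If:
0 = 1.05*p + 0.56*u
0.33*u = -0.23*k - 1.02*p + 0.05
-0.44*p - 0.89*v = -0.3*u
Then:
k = 1.54879106581373*v + 0.217391304347826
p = -0.887780548628429*v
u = 1.6645885286783*v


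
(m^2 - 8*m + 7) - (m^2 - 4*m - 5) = 12 - 4*m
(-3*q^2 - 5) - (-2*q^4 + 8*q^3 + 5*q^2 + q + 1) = 2*q^4 - 8*q^3 - 8*q^2 - q - 6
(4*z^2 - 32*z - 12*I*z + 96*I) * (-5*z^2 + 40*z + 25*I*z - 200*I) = -20*z^4 + 320*z^3 + 160*I*z^3 - 980*z^2 - 2560*I*z^2 - 4800*z + 10240*I*z + 19200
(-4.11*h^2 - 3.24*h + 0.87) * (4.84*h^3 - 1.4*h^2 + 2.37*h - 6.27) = -19.8924*h^5 - 9.9276*h^4 - 0.9939*h^3 + 16.8729*h^2 + 22.3767*h - 5.4549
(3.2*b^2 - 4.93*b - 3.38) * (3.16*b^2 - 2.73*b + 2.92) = 10.112*b^4 - 24.3148*b^3 + 12.1221*b^2 - 5.1682*b - 9.8696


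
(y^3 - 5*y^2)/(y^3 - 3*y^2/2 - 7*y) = 2*y*(5 - y)/(-2*y^2 + 3*y + 14)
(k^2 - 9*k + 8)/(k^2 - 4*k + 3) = (k - 8)/(k - 3)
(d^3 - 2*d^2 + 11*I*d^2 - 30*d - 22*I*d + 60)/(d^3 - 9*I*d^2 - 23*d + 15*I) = (d^3 + d^2*(-2 + 11*I) + d*(-30 - 22*I) + 60)/(d^3 - 9*I*d^2 - 23*d + 15*I)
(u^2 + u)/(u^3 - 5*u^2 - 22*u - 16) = u/(u^2 - 6*u - 16)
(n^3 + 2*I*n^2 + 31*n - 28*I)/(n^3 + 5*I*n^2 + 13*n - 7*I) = (n - 4*I)/(n - I)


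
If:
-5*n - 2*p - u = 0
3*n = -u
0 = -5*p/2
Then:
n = 0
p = 0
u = 0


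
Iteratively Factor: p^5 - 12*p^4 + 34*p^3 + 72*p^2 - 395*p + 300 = (p + 3)*(p^4 - 15*p^3 + 79*p^2 - 165*p + 100) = (p - 5)*(p + 3)*(p^3 - 10*p^2 + 29*p - 20) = (p - 5)*(p - 1)*(p + 3)*(p^2 - 9*p + 20) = (p - 5)^2*(p - 1)*(p + 3)*(p - 4)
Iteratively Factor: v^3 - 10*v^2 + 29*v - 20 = (v - 1)*(v^2 - 9*v + 20) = (v - 5)*(v - 1)*(v - 4)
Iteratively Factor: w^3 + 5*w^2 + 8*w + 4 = (w + 1)*(w^2 + 4*w + 4) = (w + 1)*(w + 2)*(w + 2)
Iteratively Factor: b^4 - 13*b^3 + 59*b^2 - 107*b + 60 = (b - 5)*(b^3 - 8*b^2 + 19*b - 12) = (b - 5)*(b - 3)*(b^2 - 5*b + 4) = (b - 5)*(b - 3)*(b - 1)*(b - 4)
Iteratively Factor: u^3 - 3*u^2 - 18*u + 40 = (u - 2)*(u^2 - u - 20) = (u - 5)*(u - 2)*(u + 4)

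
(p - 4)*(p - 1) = p^2 - 5*p + 4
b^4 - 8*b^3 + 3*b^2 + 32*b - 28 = (b - 7)*(b - 2)*(b - 1)*(b + 2)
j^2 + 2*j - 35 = (j - 5)*(j + 7)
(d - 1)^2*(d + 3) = d^3 + d^2 - 5*d + 3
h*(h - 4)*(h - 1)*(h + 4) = h^4 - h^3 - 16*h^2 + 16*h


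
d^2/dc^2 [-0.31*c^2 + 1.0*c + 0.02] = -0.620000000000000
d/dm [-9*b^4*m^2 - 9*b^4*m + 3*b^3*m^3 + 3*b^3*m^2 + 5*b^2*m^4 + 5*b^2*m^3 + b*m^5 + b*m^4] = b*(-18*b^3*m - 9*b^3 + 9*b^2*m^2 + 6*b^2*m + 20*b*m^3 + 15*b*m^2 + 5*m^4 + 4*m^3)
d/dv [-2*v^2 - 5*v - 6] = -4*v - 5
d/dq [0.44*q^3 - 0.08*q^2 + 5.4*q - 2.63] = 1.32*q^2 - 0.16*q + 5.4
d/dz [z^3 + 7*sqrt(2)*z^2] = z*(3*z + 14*sqrt(2))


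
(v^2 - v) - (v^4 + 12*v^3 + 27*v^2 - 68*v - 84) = -v^4 - 12*v^3 - 26*v^2 + 67*v + 84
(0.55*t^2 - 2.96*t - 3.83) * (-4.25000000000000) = -2.3375*t^2 + 12.58*t + 16.2775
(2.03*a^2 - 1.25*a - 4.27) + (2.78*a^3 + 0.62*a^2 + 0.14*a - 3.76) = 2.78*a^3 + 2.65*a^2 - 1.11*a - 8.03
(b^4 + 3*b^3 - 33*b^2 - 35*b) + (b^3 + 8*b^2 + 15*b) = b^4 + 4*b^3 - 25*b^2 - 20*b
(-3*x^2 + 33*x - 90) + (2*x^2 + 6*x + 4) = -x^2 + 39*x - 86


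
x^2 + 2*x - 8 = (x - 2)*(x + 4)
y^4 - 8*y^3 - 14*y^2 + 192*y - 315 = (y - 7)*(y - 3)^2*(y + 5)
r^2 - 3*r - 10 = (r - 5)*(r + 2)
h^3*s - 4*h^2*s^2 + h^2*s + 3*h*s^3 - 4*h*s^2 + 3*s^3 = (h - 3*s)*(h - s)*(h*s + s)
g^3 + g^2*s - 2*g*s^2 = g*(g - s)*(g + 2*s)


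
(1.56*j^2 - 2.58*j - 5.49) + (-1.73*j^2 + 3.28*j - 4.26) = -0.17*j^2 + 0.7*j - 9.75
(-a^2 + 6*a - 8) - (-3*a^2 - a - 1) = 2*a^2 + 7*a - 7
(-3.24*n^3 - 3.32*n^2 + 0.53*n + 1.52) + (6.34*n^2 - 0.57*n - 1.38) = -3.24*n^3 + 3.02*n^2 - 0.0399999999999999*n + 0.14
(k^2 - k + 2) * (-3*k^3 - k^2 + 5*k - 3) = -3*k^5 + 2*k^4 - 10*k^2 + 13*k - 6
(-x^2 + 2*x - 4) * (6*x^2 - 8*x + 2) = -6*x^4 + 20*x^3 - 42*x^2 + 36*x - 8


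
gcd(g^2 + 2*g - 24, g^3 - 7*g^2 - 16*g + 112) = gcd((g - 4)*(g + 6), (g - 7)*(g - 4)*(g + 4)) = g - 4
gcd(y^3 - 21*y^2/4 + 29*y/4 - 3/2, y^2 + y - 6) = y - 2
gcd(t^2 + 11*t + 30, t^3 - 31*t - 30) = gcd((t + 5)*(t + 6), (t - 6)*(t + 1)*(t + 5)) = t + 5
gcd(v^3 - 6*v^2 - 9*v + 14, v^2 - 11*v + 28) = v - 7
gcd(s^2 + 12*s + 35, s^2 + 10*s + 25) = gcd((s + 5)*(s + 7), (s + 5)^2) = s + 5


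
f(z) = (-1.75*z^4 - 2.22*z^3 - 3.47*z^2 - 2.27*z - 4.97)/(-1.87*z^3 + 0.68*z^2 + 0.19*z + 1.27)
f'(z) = (5.61*z^2 - 1.36*z - 0.19)*(-1.75*z^4 - 2.22*z^3 - 3.47*z^2 - 2.27*z - 4.97)/(-1.87*z^3 + 0.68*z^2 + 0.19*z + 1.27)^2 + (-7.0*z^3 - 6.66*z^2 - 6.94*z - 2.27)/(-1.87*z^3 + 0.68*z^2 + 0.19*z + 1.27) = (3.2725*z^6 - 2.38*z^5 - 8.996*z^4 - 18.2234*z^3 - 35.4556*z^2 - 2.0546*z - 1.9386)/(3.4969*z^6 - 2.5432*z^5 - 0.2482*z^4 - 4.4914*z^3 + 1.7633*z^2 + 0.4826*z + 1.6129)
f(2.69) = 5.76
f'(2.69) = -0.21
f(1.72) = 7.75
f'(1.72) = -6.68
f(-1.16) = -1.37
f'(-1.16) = -0.93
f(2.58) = 5.79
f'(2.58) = -0.39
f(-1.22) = -1.32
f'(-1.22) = -0.74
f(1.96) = 6.65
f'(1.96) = -3.06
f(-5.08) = -3.64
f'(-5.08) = 0.86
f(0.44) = -5.20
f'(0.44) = -6.60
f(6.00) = 7.67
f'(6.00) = 0.83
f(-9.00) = -7.14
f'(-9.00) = 0.91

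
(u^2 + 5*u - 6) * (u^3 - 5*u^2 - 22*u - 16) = u^5 - 53*u^3 - 96*u^2 + 52*u + 96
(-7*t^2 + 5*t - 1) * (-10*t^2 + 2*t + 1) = 70*t^4 - 64*t^3 + 13*t^2 + 3*t - 1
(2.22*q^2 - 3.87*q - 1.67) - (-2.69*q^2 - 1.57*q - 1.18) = 4.91*q^2 - 2.3*q - 0.49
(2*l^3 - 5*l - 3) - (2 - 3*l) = 2*l^3 - 2*l - 5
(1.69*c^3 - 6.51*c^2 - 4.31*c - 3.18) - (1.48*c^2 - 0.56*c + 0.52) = 1.69*c^3 - 7.99*c^2 - 3.75*c - 3.7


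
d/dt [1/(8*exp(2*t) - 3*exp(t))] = (3 - 16*exp(t))*exp(-t)/(8*exp(t) - 3)^2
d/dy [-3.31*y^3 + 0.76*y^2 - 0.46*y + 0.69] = -9.93*y^2 + 1.52*y - 0.46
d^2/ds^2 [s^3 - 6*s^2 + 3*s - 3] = 6*s - 12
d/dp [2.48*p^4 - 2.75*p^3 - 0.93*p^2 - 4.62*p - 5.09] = 9.92*p^3 - 8.25*p^2 - 1.86*p - 4.62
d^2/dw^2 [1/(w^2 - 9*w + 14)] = 2*(-w^2 + 9*w + (2*w - 9)^2 - 14)/(w^2 - 9*w + 14)^3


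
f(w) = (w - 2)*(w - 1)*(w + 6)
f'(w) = (w - 2)*(w - 1) + (w - 2)*(w + 6) + (w - 1)*(w + 6)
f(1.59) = -1.84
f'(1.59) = 1.12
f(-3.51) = 61.88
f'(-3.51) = -0.10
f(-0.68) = 23.95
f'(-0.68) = -18.69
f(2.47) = 5.85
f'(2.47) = 17.12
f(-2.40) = 53.86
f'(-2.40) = -13.12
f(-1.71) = 43.13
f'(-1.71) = -17.49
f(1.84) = -1.05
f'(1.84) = 5.20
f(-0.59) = 22.28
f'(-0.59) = -18.50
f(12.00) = 1980.00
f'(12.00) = 488.00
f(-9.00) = -330.00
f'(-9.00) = 173.00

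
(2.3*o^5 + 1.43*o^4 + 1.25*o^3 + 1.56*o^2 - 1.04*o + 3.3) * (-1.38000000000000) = -3.174*o^5 - 1.9734*o^4 - 1.725*o^3 - 2.1528*o^2 + 1.4352*o - 4.554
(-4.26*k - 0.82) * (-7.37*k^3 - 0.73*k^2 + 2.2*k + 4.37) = 31.3962*k^4 + 9.1532*k^3 - 8.7734*k^2 - 20.4202*k - 3.5834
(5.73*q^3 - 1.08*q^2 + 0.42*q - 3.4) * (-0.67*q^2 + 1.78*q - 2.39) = -3.8391*q^5 + 10.923*q^4 - 15.8985*q^3 + 5.6068*q^2 - 7.0558*q + 8.126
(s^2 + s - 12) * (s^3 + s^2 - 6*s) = s^5 + 2*s^4 - 17*s^3 - 18*s^2 + 72*s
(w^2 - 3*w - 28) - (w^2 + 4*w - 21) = -7*w - 7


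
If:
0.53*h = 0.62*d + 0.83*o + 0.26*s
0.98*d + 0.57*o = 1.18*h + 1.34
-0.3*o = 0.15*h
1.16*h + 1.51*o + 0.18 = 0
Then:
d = 0.70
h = -0.44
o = 0.22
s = -3.29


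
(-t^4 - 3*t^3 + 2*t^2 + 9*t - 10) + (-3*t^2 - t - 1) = -t^4 - 3*t^3 - t^2 + 8*t - 11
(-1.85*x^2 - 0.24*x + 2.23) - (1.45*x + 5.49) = -1.85*x^2 - 1.69*x - 3.26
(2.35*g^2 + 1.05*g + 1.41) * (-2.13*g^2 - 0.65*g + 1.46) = -5.0055*g^4 - 3.764*g^3 - 0.2548*g^2 + 0.6165*g + 2.0586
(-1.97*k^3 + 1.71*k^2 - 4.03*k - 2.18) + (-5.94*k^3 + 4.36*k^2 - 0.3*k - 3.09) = -7.91*k^3 + 6.07*k^2 - 4.33*k - 5.27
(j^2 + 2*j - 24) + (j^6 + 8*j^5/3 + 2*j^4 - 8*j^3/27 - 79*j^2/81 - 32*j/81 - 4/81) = j^6 + 8*j^5/3 + 2*j^4 - 8*j^3/27 + 2*j^2/81 + 130*j/81 - 1948/81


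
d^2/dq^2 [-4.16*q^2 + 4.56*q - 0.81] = -8.32000000000000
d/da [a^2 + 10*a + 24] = 2*a + 10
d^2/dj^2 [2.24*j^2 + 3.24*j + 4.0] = 4.48000000000000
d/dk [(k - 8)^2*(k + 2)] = (k - 8)*(3*k - 4)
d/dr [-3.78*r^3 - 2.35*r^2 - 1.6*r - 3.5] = -11.34*r^2 - 4.7*r - 1.6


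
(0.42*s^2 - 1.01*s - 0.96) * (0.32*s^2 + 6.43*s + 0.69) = 0.1344*s^4 + 2.3774*s^3 - 6.5117*s^2 - 6.8697*s - 0.6624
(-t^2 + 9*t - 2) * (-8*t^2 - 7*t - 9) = 8*t^4 - 65*t^3 - 38*t^2 - 67*t + 18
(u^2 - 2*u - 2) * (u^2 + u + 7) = u^4 - u^3 + 3*u^2 - 16*u - 14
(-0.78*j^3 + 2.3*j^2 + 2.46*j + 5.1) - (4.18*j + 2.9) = -0.78*j^3 + 2.3*j^2 - 1.72*j + 2.2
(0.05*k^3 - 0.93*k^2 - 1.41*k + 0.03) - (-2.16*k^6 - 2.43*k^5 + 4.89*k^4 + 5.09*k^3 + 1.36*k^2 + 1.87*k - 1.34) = 2.16*k^6 + 2.43*k^5 - 4.89*k^4 - 5.04*k^3 - 2.29*k^2 - 3.28*k + 1.37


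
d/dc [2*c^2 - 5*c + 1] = 4*c - 5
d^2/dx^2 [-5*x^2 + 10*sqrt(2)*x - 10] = -10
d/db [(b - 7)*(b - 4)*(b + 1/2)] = 3*b^2 - 21*b + 45/2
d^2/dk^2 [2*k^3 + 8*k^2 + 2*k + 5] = 12*k + 16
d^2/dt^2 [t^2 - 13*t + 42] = 2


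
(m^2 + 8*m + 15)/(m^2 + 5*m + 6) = (m + 5)/(m + 2)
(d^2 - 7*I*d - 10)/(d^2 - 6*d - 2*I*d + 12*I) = (d - 5*I)/(d - 6)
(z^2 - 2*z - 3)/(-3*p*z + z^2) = (-z^2 + 2*z + 3)/(z*(3*p - z))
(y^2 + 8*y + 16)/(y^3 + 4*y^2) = (y + 4)/y^2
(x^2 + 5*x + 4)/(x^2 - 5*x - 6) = (x + 4)/(x - 6)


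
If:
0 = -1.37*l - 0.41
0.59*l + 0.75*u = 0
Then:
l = -0.30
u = 0.24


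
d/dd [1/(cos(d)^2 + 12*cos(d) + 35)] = 2*(cos(d) + 6)*sin(d)/(cos(d)^2 + 12*cos(d) + 35)^2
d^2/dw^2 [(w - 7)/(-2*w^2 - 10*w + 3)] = 4*(-2*(w - 7)*(2*w + 5)^2 + (3*w - 2)*(2*w^2 + 10*w - 3))/(2*w^2 + 10*w - 3)^3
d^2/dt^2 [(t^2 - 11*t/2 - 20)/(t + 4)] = 36/(t^3 + 12*t^2 + 48*t + 64)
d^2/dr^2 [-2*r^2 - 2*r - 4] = -4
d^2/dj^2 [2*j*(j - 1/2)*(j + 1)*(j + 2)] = 24*j^2 + 30*j + 2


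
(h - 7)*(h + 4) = h^2 - 3*h - 28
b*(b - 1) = b^2 - b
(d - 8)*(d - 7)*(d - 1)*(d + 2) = d^4 - 14*d^3 + 39*d^2 + 86*d - 112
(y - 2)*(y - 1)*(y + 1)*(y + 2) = y^4 - 5*y^2 + 4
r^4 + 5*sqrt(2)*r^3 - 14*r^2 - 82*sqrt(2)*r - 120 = (r - 3*sqrt(2))*(r + sqrt(2))*(r + 2*sqrt(2))*(r + 5*sqrt(2))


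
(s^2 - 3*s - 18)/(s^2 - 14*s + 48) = (s + 3)/(s - 8)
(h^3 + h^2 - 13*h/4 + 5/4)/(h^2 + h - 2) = (h^2 + 2*h - 5/4)/(h + 2)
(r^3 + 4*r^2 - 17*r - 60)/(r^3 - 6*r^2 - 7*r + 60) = (r + 5)/(r - 5)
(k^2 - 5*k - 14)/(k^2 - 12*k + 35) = (k + 2)/(k - 5)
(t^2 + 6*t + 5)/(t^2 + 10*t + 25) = (t + 1)/(t + 5)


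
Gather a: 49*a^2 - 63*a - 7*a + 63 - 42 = 49*a^2 - 70*a + 21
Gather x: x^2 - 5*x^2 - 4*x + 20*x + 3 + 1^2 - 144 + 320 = -4*x^2 + 16*x + 180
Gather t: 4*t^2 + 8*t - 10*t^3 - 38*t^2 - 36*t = -10*t^3 - 34*t^2 - 28*t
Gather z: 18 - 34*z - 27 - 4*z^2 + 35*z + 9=-4*z^2 + z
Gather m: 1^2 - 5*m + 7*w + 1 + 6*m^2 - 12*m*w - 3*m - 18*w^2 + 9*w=6*m^2 + m*(-12*w - 8) - 18*w^2 + 16*w + 2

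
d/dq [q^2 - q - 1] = 2*q - 1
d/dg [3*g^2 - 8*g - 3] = 6*g - 8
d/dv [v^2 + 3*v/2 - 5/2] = 2*v + 3/2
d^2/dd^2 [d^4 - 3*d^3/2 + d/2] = 3*d*(4*d - 3)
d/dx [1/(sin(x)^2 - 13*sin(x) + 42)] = (13 - 2*sin(x))*cos(x)/(sin(x)^2 - 13*sin(x) + 42)^2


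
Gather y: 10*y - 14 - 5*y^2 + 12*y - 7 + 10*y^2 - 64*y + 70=5*y^2 - 42*y + 49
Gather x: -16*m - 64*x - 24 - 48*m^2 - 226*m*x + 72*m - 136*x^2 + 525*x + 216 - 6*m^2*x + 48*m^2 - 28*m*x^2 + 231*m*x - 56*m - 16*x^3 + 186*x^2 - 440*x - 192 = -16*x^3 + x^2*(50 - 28*m) + x*(-6*m^2 + 5*m + 21)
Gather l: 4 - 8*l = 4 - 8*l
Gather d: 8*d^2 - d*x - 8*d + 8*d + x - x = 8*d^2 - d*x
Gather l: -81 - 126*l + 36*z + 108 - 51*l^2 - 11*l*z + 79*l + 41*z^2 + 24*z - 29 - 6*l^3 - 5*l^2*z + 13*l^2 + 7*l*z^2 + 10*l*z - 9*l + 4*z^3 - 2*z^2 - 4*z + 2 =-6*l^3 + l^2*(-5*z - 38) + l*(7*z^2 - z - 56) + 4*z^3 + 39*z^2 + 56*z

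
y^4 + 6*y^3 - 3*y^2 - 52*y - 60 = (y - 3)*(y + 2)^2*(y + 5)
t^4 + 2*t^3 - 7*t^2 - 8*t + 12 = (t - 2)*(t - 1)*(t + 2)*(t + 3)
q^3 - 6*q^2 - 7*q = q*(q - 7)*(q + 1)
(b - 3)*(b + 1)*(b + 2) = b^3 - 7*b - 6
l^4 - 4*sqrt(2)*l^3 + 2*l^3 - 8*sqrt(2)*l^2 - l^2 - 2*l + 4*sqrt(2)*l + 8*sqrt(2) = (l - 1)*(l + 1)*(l + 2)*(l - 4*sqrt(2))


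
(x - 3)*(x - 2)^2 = x^3 - 7*x^2 + 16*x - 12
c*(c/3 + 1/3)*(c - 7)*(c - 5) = c^4/3 - 11*c^3/3 + 23*c^2/3 + 35*c/3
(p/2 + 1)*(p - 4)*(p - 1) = p^3/2 - 3*p^2/2 - 3*p + 4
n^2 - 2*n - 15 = (n - 5)*(n + 3)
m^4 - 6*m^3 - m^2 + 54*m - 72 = (m - 4)*(m - 3)*(m - 2)*(m + 3)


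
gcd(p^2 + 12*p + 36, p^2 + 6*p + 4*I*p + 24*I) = p + 6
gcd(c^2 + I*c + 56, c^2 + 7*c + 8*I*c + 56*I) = c + 8*I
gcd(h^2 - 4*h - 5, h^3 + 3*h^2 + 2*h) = h + 1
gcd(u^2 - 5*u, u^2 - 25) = u - 5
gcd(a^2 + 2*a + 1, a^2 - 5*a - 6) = a + 1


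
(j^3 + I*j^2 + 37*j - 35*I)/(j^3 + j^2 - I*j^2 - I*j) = (j^2 + 2*I*j + 35)/(j*(j + 1))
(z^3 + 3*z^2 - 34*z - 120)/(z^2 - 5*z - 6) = (z^2 + 9*z + 20)/(z + 1)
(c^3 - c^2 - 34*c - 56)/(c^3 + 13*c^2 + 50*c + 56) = (c - 7)/(c + 7)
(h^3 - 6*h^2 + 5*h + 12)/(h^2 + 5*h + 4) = (h^2 - 7*h + 12)/(h + 4)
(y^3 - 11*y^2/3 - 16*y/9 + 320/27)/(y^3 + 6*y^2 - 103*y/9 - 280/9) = (y - 8/3)/(y + 7)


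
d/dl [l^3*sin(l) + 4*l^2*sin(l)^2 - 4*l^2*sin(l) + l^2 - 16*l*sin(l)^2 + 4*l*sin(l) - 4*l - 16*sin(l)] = l^3*cos(l) + 3*l^2*sin(l) + 4*l^2*sin(2*l) - 4*l^2*cos(l) + 8*l*sin(l)^2 - 8*l*sin(l) - 16*l*sin(2*l) + 4*l*cos(l) + 2*l - 16*sin(l)^2 + 4*sin(l) - 16*cos(l) - 4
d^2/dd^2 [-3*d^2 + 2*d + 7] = -6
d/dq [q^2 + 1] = 2*q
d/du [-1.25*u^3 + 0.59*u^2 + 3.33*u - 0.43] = -3.75*u^2 + 1.18*u + 3.33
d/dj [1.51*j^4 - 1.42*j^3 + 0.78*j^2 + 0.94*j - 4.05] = 6.04*j^3 - 4.26*j^2 + 1.56*j + 0.94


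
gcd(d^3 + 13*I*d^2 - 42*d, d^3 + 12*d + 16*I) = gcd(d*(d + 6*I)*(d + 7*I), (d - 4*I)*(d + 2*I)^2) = 1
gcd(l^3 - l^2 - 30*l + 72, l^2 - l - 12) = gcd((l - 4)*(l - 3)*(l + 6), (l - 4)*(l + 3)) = l - 4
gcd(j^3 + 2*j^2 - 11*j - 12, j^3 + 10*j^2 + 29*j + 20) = j^2 + 5*j + 4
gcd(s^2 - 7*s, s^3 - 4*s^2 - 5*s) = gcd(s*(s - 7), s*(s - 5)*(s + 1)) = s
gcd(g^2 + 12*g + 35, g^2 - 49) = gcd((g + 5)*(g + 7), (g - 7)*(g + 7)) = g + 7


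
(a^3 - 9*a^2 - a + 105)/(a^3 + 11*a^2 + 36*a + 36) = (a^2 - 12*a + 35)/(a^2 + 8*a + 12)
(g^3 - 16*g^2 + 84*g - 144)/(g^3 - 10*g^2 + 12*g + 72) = (g - 4)/(g + 2)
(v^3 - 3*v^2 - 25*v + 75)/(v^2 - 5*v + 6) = (v^2 - 25)/(v - 2)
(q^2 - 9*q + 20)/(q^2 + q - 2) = (q^2 - 9*q + 20)/(q^2 + q - 2)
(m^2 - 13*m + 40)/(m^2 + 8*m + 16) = (m^2 - 13*m + 40)/(m^2 + 8*m + 16)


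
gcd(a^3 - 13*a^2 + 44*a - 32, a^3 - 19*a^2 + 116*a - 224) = a^2 - 12*a + 32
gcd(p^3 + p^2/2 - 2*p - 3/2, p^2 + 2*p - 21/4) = p - 3/2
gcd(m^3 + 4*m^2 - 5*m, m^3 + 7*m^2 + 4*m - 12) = m - 1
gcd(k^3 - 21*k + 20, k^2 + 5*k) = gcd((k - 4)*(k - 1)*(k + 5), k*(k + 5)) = k + 5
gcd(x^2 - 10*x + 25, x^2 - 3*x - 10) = x - 5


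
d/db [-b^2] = -2*b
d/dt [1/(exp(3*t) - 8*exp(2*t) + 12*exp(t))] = (-3*exp(2*t) + 16*exp(t) - 12)*exp(-t)/(exp(2*t) - 8*exp(t) + 12)^2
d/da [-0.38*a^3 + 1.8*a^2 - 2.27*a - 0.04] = -1.14*a^2 + 3.6*a - 2.27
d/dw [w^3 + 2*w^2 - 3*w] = 3*w^2 + 4*w - 3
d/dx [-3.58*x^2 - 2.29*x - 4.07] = -7.16*x - 2.29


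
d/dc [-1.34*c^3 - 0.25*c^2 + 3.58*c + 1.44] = -4.02*c^2 - 0.5*c + 3.58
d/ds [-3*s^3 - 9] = -9*s^2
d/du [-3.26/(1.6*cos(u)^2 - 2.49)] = -2.0375*sin(2*u)/(0.5*cos(2*u) - 1.05625)^2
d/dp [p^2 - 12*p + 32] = 2*p - 12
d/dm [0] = 0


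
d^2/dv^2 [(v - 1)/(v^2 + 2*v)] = 2*(-v*(v + 2)*(3*v + 1) + 4*(v - 1)*(v + 1)^2)/(v^3*(v + 2)^3)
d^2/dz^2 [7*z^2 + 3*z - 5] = 14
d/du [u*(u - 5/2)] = 2*u - 5/2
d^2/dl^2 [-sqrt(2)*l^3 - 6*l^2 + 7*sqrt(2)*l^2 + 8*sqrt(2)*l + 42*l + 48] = -6*sqrt(2)*l - 12 + 14*sqrt(2)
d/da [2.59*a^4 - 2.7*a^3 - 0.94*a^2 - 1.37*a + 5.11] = 10.36*a^3 - 8.1*a^2 - 1.88*a - 1.37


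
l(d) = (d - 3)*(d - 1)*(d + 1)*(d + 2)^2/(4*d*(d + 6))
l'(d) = -(d - 3)*(d - 1)*(d + 1)*(d + 2)^2/(4*d*(d + 6)^2) + (d - 3)*(d - 1)*(d + 1)*(2*d + 4)/(4*d*(d + 6)) + (d - 3)*(d - 1)*(d + 2)^2/(4*d*(d + 6)) + (d - 3)*(d + 1)*(d + 2)^2/(4*d*(d + 6)) + (d - 1)*(d + 1)*(d + 2)^2/(4*d*(d + 6)) - (d - 3)*(d - 1)*(d + 1)*(d + 2)^2/(4*d^2*(d + 6))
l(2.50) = -0.63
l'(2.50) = 0.70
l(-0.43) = -0.72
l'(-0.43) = -3.01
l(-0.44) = -0.69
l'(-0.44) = -2.88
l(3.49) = 1.25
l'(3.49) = 3.29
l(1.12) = -0.15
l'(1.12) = -1.15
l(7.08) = 44.61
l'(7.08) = 23.91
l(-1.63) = 0.04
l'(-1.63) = 0.13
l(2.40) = -0.69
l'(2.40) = 0.51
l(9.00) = 107.56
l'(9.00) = 42.56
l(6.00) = 23.33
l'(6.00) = 15.78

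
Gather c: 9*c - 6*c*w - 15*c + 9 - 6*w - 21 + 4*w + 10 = c*(-6*w - 6) - 2*w - 2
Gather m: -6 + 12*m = 12*m - 6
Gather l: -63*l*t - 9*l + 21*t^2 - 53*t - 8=l*(-63*t - 9) + 21*t^2 - 53*t - 8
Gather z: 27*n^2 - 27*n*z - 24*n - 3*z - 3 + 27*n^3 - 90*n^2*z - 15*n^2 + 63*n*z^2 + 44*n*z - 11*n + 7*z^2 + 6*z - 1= 27*n^3 + 12*n^2 - 35*n + z^2*(63*n + 7) + z*(-90*n^2 + 17*n + 3) - 4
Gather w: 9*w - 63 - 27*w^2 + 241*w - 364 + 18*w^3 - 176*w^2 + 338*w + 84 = 18*w^3 - 203*w^2 + 588*w - 343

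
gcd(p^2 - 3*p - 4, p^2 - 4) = 1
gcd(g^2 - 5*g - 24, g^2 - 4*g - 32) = g - 8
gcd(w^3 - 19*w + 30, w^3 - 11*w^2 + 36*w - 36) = w^2 - 5*w + 6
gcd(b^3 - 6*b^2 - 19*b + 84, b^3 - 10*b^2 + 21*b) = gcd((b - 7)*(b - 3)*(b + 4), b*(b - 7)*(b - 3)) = b^2 - 10*b + 21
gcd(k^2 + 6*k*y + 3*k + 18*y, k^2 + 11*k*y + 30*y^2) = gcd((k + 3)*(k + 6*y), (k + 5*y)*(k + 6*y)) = k + 6*y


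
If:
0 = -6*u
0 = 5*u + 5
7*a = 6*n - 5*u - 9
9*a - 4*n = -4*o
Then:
No Solution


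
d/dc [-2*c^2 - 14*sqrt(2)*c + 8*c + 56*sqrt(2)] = -4*c - 14*sqrt(2) + 8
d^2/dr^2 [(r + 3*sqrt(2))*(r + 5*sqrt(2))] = 2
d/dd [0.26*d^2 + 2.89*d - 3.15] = 0.52*d + 2.89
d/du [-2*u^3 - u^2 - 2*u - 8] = -6*u^2 - 2*u - 2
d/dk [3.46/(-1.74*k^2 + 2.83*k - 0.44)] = (12.0408*k - 9.7918)/(1.74*k^2 - 2.83*k + 0.44)^2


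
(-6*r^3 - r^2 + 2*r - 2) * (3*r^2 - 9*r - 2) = -18*r^5 + 51*r^4 + 27*r^3 - 22*r^2 + 14*r + 4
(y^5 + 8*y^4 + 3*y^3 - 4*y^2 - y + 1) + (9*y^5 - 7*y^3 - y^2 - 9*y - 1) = 10*y^5 + 8*y^4 - 4*y^3 - 5*y^2 - 10*y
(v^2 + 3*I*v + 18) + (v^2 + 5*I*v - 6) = 2*v^2 + 8*I*v + 12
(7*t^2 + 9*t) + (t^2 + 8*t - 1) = 8*t^2 + 17*t - 1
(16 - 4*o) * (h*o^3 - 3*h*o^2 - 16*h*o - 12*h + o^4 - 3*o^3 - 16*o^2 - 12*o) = -4*h*o^4 + 28*h*o^3 + 16*h*o^2 - 208*h*o - 192*h - 4*o^5 + 28*o^4 + 16*o^3 - 208*o^2 - 192*o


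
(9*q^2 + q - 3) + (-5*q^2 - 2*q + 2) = 4*q^2 - q - 1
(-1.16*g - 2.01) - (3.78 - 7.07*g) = 5.91*g - 5.79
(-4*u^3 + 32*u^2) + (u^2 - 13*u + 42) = -4*u^3 + 33*u^2 - 13*u + 42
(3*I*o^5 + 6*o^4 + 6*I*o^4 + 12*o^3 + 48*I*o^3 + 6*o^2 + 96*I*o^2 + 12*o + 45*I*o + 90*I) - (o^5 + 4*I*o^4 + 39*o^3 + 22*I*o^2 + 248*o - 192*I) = -o^5 + 3*I*o^5 + 6*o^4 + 2*I*o^4 - 27*o^3 + 48*I*o^3 + 6*o^2 + 74*I*o^2 - 236*o + 45*I*o + 282*I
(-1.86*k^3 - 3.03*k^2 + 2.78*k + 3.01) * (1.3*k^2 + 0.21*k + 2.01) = -2.418*k^5 - 4.3296*k^4 - 0.7609*k^3 - 1.5935*k^2 + 6.2199*k + 6.0501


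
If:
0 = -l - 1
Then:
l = -1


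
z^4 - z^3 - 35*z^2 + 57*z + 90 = (z - 5)*(z - 3)*(z + 1)*(z + 6)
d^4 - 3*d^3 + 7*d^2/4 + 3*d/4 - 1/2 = (d - 2)*(d - 1)*(d - 1/2)*(d + 1/2)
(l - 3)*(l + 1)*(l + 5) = l^3 + 3*l^2 - 13*l - 15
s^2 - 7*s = s*(s - 7)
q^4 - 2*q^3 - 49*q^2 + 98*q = q*(q - 7)*(q - 2)*(q + 7)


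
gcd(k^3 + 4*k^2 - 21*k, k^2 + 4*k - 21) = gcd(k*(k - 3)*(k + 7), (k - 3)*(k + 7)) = k^2 + 4*k - 21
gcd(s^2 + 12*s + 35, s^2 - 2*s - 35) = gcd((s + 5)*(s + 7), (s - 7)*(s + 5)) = s + 5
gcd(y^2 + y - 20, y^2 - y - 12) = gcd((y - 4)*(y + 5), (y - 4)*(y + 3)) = y - 4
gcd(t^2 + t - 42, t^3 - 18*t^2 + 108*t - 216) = t - 6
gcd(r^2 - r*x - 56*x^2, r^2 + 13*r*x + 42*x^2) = r + 7*x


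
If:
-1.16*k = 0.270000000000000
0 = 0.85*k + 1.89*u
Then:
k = -0.23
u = 0.10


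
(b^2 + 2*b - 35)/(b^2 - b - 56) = (b - 5)/(b - 8)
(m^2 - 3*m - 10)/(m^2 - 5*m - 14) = (m - 5)/(m - 7)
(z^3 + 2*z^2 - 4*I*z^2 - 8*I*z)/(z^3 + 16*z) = (z + 2)/(z + 4*I)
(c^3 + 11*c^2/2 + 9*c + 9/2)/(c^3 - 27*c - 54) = (2*c^2 + 5*c + 3)/(2*(c^2 - 3*c - 18))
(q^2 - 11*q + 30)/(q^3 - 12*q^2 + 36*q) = (q - 5)/(q*(q - 6))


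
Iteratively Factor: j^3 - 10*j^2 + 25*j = (j - 5)*(j^2 - 5*j) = (j - 5)^2*(j)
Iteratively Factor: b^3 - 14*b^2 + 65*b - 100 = (b - 4)*(b^2 - 10*b + 25) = (b - 5)*(b - 4)*(b - 5)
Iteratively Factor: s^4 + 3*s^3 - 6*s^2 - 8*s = (s + 4)*(s^3 - s^2 - 2*s) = (s + 1)*(s + 4)*(s^2 - 2*s) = (s - 2)*(s + 1)*(s + 4)*(s)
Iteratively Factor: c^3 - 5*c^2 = (c)*(c^2 - 5*c) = c*(c - 5)*(c)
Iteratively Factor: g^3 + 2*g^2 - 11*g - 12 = (g + 1)*(g^2 + g - 12) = (g - 3)*(g + 1)*(g + 4)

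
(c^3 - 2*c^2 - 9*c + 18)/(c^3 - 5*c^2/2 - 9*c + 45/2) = 2*(c - 2)/(2*c - 5)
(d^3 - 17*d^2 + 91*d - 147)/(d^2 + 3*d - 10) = (d^3 - 17*d^2 + 91*d - 147)/(d^2 + 3*d - 10)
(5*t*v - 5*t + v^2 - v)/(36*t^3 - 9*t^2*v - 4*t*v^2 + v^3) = (5*t*v - 5*t + v^2 - v)/(36*t^3 - 9*t^2*v - 4*t*v^2 + v^3)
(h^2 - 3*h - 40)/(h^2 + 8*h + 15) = (h - 8)/(h + 3)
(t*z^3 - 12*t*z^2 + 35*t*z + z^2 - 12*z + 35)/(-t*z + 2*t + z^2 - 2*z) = (-t*z^3 + 12*t*z^2 - 35*t*z - z^2 + 12*z - 35)/(t*z - 2*t - z^2 + 2*z)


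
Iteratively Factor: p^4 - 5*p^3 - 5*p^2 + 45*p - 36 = (p - 4)*(p^3 - p^2 - 9*p + 9) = (p - 4)*(p - 3)*(p^2 + 2*p - 3) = (p - 4)*(p - 3)*(p + 3)*(p - 1)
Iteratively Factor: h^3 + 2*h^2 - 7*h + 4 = (h - 1)*(h^2 + 3*h - 4) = (h - 1)*(h + 4)*(h - 1)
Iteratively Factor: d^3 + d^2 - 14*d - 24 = (d + 3)*(d^2 - 2*d - 8) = (d + 2)*(d + 3)*(d - 4)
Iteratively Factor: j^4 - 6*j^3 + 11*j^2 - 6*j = (j - 2)*(j^3 - 4*j^2 + 3*j) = (j - 3)*(j - 2)*(j^2 - j) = (j - 3)*(j - 2)*(j - 1)*(j)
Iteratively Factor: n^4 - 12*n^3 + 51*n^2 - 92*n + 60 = (n - 3)*(n^3 - 9*n^2 + 24*n - 20) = (n - 3)*(n - 2)*(n^2 - 7*n + 10) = (n - 5)*(n - 3)*(n - 2)*(n - 2)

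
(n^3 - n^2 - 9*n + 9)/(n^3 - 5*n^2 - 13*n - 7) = (-n^3 + n^2 + 9*n - 9)/(-n^3 + 5*n^2 + 13*n + 7)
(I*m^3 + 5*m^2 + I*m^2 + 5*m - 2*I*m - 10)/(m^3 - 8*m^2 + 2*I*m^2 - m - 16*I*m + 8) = (I*m^3 + m^2*(5 + I) + m*(5 - 2*I) - 10)/(m^3 + 2*m^2*(-4 + I) - m*(1 + 16*I) + 8)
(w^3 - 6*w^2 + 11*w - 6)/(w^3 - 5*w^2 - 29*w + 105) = (w^2 - 3*w + 2)/(w^2 - 2*w - 35)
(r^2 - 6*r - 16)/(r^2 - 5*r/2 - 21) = 2*(-r^2 + 6*r + 16)/(-2*r^2 + 5*r + 42)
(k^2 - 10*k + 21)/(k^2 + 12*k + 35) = (k^2 - 10*k + 21)/(k^2 + 12*k + 35)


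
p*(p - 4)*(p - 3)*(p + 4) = p^4 - 3*p^3 - 16*p^2 + 48*p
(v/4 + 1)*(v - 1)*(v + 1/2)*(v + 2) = v^4/4 + 11*v^3/8 + 9*v^2/8 - 7*v/4 - 1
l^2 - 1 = (l - 1)*(l + 1)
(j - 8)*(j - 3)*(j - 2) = j^3 - 13*j^2 + 46*j - 48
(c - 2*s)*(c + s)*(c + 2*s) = c^3 + c^2*s - 4*c*s^2 - 4*s^3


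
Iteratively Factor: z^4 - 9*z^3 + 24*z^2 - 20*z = (z - 5)*(z^3 - 4*z^2 + 4*z) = (z - 5)*(z - 2)*(z^2 - 2*z) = z*(z - 5)*(z - 2)*(z - 2)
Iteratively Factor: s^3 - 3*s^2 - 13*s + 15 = (s - 1)*(s^2 - 2*s - 15) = (s - 5)*(s - 1)*(s + 3)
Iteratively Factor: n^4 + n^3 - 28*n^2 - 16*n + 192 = (n + 4)*(n^3 - 3*n^2 - 16*n + 48) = (n + 4)^2*(n^2 - 7*n + 12) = (n - 4)*(n + 4)^2*(n - 3)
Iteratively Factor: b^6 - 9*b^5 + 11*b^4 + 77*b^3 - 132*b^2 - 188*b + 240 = (b + 2)*(b^5 - 11*b^4 + 33*b^3 + 11*b^2 - 154*b + 120) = (b - 1)*(b + 2)*(b^4 - 10*b^3 + 23*b^2 + 34*b - 120) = (b - 5)*(b - 1)*(b + 2)*(b^3 - 5*b^2 - 2*b + 24) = (b - 5)*(b - 4)*(b - 1)*(b + 2)*(b^2 - b - 6) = (b - 5)*(b - 4)*(b - 1)*(b + 2)^2*(b - 3)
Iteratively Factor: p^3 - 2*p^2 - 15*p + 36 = (p - 3)*(p^2 + p - 12) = (p - 3)^2*(p + 4)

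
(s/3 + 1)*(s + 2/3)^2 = s^3/3 + 13*s^2/9 + 40*s/27 + 4/9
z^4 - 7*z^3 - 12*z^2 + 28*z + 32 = (z - 8)*(z - 2)*(z + 1)*(z + 2)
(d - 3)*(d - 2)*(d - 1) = d^3 - 6*d^2 + 11*d - 6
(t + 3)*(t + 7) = t^2 + 10*t + 21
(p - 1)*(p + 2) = p^2 + p - 2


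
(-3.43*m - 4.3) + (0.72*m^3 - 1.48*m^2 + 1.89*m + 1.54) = 0.72*m^3 - 1.48*m^2 - 1.54*m - 2.76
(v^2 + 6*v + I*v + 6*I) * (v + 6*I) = v^3 + 6*v^2 + 7*I*v^2 - 6*v + 42*I*v - 36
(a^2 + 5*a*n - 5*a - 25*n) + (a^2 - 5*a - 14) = 2*a^2 + 5*a*n - 10*a - 25*n - 14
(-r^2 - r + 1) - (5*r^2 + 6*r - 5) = -6*r^2 - 7*r + 6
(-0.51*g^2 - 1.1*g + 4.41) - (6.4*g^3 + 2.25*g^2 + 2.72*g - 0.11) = -6.4*g^3 - 2.76*g^2 - 3.82*g + 4.52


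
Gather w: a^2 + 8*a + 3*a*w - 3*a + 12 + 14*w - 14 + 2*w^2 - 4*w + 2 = a^2 + 5*a + 2*w^2 + w*(3*a + 10)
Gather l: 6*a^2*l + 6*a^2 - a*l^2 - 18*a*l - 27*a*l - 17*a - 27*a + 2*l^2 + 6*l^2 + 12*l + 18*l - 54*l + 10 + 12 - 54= 6*a^2 - 44*a + l^2*(8 - a) + l*(6*a^2 - 45*a - 24) - 32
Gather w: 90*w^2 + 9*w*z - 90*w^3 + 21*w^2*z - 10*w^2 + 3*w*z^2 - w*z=-90*w^3 + w^2*(21*z + 80) + w*(3*z^2 + 8*z)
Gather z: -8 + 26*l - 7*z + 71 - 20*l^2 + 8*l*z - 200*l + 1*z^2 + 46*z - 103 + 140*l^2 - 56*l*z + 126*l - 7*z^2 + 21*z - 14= 120*l^2 - 48*l - 6*z^2 + z*(60 - 48*l) - 54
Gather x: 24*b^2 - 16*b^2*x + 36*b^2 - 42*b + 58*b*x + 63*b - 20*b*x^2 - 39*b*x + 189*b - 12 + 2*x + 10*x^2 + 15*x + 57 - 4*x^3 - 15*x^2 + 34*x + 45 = 60*b^2 + 210*b - 4*x^3 + x^2*(-20*b - 5) + x*(-16*b^2 + 19*b + 51) + 90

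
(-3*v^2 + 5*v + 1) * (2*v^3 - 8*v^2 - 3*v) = -6*v^5 + 34*v^4 - 29*v^3 - 23*v^2 - 3*v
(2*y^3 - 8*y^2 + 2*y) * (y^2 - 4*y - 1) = 2*y^5 - 16*y^4 + 32*y^3 - 2*y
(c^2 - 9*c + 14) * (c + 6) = c^3 - 3*c^2 - 40*c + 84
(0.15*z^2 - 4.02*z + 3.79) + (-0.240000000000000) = 0.15*z^2 - 4.02*z + 3.55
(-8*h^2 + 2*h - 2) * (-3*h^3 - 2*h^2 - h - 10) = 24*h^5 + 10*h^4 + 10*h^3 + 82*h^2 - 18*h + 20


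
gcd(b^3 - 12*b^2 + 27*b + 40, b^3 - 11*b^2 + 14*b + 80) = b^2 - 13*b + 40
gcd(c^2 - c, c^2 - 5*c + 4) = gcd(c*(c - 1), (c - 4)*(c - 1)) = c - 1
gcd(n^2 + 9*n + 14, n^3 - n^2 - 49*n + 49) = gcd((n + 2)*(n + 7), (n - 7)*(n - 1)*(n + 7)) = n + 7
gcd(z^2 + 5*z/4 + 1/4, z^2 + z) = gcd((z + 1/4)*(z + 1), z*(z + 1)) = z + 1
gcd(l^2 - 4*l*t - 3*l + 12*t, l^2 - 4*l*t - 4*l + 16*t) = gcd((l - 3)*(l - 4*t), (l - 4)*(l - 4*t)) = -l + 4*t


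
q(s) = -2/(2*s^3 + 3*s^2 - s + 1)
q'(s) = -2*(-6*s^2 - 6*s + 1)/(2*s^3 + 3*s^2 - s + 1)^2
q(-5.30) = 0.01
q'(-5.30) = 0.01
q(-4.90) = 0.01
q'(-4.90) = 0.01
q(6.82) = -0.00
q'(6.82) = 0.00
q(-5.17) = 0.01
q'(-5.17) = 0.01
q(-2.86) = 0.11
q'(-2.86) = 0.18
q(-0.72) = -0.79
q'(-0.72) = -0.69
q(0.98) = -0.42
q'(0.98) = 0.93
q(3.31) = -0.02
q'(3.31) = 0.02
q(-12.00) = 0.00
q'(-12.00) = 0.00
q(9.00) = 0.00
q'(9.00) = 0.00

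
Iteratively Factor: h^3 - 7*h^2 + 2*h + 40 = (h + 2)*(h^2 - 9*h + 20) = (h - 4)*(h + 2)*(h - 5)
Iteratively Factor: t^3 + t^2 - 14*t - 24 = (t - 4)*(t^2 + 5*t + 6) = (t - 4)*(t + 3)*(t + 2)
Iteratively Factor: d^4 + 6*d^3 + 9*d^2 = (d)*(d^3 + 6*d^2 + 9*d) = d*(d + 3)*(d^2 + 3*d) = d^2*(d + 3)*(d + 3)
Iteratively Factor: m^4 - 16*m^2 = (m + 4)*(m^3 - 4*m^2) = m*(m + 4)*(m^2 - 4*m) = m^2*(m + 4)*(m - 4)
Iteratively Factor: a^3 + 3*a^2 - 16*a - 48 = (a + 3)*(a^2 - 16) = (a - 4)*(a + 3)*(a + 4)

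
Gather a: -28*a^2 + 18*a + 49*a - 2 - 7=-28*a^2 + 67*a - 9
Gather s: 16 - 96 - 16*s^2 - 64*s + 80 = -16*s^2 - 64*s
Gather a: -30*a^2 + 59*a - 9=-30*a^2 + 59*a - 9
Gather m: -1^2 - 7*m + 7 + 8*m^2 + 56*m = 8*m^2 + 49*m + 6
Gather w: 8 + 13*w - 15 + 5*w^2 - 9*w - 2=5*w^2 + 4*w - 9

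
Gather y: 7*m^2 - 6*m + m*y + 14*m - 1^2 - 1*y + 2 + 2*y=7*m^2 + 8*m + y*(m + 1) + 1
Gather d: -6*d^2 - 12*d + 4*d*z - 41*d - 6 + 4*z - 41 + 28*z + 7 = -6*d^2 + d*(4*z - 53) + 32*z - 40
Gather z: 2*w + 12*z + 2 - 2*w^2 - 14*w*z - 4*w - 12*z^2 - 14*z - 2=-2*w^2 - 2*w - 12*z^2 + z*(-14*w - 2)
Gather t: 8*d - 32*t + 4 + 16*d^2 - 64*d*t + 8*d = 16*d^2 + 16*d + t*(-64*d - 32) + 4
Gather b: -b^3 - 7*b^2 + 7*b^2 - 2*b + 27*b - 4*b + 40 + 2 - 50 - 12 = -b^3 + 21*b - 20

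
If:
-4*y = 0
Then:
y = 0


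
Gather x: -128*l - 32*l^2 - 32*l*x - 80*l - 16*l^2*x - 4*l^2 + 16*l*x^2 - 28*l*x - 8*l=-36*l^2 + 16*l*x^2 - 216*l + x*(-16*l^2 - 60*l)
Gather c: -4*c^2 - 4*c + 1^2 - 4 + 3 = -4*c^2 - 4*c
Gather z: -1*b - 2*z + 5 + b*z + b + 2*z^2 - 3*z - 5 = 2*z^2 + z*(b - 5)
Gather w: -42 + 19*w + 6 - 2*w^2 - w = -2*w^2 + 18*w - 36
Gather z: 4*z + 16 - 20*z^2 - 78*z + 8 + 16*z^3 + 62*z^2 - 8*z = 16*z^3 + 42*z^2 - 82*z + 24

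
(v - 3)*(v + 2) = v^2 - v - 6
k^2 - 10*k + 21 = (k - 7)*(k - 3)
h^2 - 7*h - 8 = (h - 8)*(h + 1)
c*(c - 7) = c^2 - 7*c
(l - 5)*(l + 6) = l^2 + l - 30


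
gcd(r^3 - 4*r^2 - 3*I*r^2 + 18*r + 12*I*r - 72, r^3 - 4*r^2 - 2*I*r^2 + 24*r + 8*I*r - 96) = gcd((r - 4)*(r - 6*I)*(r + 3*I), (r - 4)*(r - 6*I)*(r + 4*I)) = r^2 + r*(-4 - 6*I) + 24*I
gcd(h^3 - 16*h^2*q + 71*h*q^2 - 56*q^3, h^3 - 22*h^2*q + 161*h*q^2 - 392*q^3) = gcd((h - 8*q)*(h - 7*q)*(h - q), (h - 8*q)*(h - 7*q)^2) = h^2 - 15*h*q + 56*q^2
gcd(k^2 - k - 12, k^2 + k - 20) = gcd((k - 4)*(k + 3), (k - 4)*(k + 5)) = k - 4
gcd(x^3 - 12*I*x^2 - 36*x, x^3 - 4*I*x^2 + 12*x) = x^2 - 6*I*x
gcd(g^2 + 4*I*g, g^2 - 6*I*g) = g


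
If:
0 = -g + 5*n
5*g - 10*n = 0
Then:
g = 0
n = 0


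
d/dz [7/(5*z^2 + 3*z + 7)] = 7*(-10*z - 3)/(5*z^2 + 3*z + 7)^2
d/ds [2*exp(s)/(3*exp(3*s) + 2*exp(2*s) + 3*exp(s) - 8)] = 4*(-3*exp(3*s) - exp(2*s) - 4)*exp(s)/(9*exp(6*s) + 12*exp(5*s) + 22*exp(4*s) - 36*exp(3*s) - 23*exp(2*s) - 48*exp(s) + 64)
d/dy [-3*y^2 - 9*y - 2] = -6*y - 9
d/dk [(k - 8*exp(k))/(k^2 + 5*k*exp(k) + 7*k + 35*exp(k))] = ((1 - 8*exp(k))*(k^2 + 5*k*exp(k) + 7*k + 35*exp(k)) - (k - 8*exp(k))*(5*k*exp(k) + 2*k + 40*exp(k) + 7))/(k^2 + 5*k*exp(k) + 7*k + 35*exp(k))^2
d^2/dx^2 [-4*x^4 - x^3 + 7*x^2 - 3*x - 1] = -48*x^2 - 6*x + 14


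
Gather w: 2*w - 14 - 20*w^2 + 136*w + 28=-20*w^2 + 138*w + 14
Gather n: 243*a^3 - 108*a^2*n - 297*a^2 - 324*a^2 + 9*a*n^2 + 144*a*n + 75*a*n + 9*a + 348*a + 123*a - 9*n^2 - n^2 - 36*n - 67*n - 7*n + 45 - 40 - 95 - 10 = 243*a^3 - 621*a^2 + 480*a + n^2*(9*a - 10) + n*(-108*a^2 + 219*a - 110) - 100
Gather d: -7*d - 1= -7*d - 1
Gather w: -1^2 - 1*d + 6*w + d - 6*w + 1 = 0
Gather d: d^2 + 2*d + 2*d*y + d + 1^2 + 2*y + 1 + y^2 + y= d^2 + d*(2*y + 3) + y^2 + 3*y + 2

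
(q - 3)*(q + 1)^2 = q^3 - q^2 - 5*q - 3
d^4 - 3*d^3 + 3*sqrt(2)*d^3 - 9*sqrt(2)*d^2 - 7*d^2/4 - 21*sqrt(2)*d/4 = d*(d - 7/2)*(d + 1/2)*(d + 3*sqrt(2))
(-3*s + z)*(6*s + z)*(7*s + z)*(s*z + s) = -126*s^4*z - 126*s^4 + 3*s^3*z^2 + 3*s^3*z + 10*s^2*z^3 + 10*s^2*z^2 + s*z^4 + s*z^3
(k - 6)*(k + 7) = k^2 + k - 42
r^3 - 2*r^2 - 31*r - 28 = (r - 7)*(r + 1)*(r + 4)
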